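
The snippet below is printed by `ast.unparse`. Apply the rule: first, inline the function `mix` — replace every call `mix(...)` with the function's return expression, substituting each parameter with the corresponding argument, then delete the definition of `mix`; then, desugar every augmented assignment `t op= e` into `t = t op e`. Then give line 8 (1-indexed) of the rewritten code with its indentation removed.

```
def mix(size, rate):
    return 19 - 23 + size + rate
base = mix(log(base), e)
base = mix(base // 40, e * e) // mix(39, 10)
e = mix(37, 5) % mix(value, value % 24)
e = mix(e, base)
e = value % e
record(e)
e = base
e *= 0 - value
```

Transformed code:
base = 19 - 23 + log(base) + e
base = (19 - 23 + base // 40 + e * e) // (19 - 23 + 39 + 10)
e = (19 - 23 + 37 + 5) % (19 - 23 + value + value % 24)
e = 19 - 23 + e + base
e = value % e
record(e)
e = base
e = e * (0 - value)

e = e * (0 - value)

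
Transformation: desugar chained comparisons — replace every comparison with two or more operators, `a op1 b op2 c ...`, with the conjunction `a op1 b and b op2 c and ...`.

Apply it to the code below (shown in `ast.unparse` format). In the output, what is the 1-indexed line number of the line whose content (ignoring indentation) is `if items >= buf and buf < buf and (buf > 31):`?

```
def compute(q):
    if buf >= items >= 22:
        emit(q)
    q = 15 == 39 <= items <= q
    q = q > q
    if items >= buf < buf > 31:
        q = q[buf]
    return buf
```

Transformed code:
def compute(q):
    if buf >= items and items >= 22:
        emit(q)
    q = 15 == 39 and 39 <= items and (items <= q)
    q = q > q
    if items >= buf and buf < buf and (buf > 31):
        q = q[buf]
    return buf

6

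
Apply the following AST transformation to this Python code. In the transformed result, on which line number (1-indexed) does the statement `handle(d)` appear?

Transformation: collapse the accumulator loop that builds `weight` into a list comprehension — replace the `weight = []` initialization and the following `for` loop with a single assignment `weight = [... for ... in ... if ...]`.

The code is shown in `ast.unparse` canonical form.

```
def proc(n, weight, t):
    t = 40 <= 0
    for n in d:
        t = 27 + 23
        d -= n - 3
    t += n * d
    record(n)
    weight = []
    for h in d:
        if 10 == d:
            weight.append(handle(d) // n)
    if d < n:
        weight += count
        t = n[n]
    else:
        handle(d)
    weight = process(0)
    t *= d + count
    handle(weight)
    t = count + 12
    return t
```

Transformed code:
def proc(n, weight, t):
    t = 40 <= 0
    for n in d:
        t = 27 + 23
        d -= n - 3
    t += n * d
    record(n)
    weight = [handle(d) // n for h in d if 10 == d]
    if d < n:
        weight += count
        t = n[n]
    else:
        handle(d)
    weight = process(0)
    t *= d + count
    handle(weight)
    t = count + 12
    return t

13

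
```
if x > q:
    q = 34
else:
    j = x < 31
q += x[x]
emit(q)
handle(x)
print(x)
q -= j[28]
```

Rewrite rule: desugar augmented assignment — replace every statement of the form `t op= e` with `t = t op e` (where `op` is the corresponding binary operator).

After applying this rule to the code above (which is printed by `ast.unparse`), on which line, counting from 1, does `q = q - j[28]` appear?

9

Transformed code:
if x > q:
    q = 34
else:
    j = x < 31
q = q + x[x]
emit(q)
handle(x)
print(x)
q = q - j[28]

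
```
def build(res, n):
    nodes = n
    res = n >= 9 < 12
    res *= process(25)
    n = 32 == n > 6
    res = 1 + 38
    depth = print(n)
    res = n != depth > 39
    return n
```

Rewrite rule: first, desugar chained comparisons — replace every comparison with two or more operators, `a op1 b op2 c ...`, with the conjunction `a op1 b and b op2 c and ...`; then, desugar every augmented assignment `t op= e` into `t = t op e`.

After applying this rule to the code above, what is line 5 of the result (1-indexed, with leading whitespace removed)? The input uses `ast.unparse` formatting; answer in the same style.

Transformed code:
def build(res, n):
    nodes = n
    res = n >= 9 and 9 < 12
    res = res * process(25)
    n = 32 == n and n > 6
    res = 1 + 38
    depth = print(n)
    res = n != depth and depth > 39
    return n

n = 32 == n and n > 6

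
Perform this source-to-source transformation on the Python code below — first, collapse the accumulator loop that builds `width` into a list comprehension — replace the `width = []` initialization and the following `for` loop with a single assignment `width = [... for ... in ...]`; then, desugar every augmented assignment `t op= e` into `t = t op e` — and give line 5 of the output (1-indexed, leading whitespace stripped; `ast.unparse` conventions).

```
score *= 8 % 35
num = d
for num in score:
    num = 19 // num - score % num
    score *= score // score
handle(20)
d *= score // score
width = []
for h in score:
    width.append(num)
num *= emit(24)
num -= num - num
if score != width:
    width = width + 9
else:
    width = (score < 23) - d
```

Transformed code:
score = score * (8 % 35)
num = d
for num in score:
    num = 19 // num - score % num
    score = score * (score // score)
handle(20)
d = d * (score // score)
width = [num for h in score]
num = num * emit(24)
num = num - (num - num)
if score != width:
    width = width + 9
else:
    width = (score < 23) - d

score = score * (score // score)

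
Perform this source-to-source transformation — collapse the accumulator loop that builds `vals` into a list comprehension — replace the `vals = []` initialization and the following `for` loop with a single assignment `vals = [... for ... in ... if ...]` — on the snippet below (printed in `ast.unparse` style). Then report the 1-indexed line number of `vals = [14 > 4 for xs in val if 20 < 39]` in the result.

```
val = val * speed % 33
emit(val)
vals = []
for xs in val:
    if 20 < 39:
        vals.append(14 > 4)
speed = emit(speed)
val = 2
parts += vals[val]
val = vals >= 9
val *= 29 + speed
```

Transformed code:
val = val * speed % 33
emit(val)
vals = [14 > 4 for xs in val if 20 < 39]
speed = emit(speed)
val = 2
parts += vals[val]
val = vals >= 9
val *= 29 + speed

3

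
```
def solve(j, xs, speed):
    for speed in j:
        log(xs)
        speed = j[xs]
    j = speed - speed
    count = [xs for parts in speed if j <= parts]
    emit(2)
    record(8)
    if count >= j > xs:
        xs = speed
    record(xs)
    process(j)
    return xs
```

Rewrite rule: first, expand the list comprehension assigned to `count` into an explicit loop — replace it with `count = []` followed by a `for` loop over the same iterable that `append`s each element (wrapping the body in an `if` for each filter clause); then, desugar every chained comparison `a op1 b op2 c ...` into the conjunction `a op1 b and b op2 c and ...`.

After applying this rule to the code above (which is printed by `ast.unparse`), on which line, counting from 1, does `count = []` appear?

Transformed code:
def solve(j, xs, speed):
    for speed in j:
        log(xs)
        speed = j[xs]
    j = speed - speed
    count = []
    for parts in speed:
        if j <= parts:
            count.append(xs)
    emit(2)
    record(8)
    if count >= j and j > xs:
        xs = speed
    record(xs)
    process(j)
    return xs

6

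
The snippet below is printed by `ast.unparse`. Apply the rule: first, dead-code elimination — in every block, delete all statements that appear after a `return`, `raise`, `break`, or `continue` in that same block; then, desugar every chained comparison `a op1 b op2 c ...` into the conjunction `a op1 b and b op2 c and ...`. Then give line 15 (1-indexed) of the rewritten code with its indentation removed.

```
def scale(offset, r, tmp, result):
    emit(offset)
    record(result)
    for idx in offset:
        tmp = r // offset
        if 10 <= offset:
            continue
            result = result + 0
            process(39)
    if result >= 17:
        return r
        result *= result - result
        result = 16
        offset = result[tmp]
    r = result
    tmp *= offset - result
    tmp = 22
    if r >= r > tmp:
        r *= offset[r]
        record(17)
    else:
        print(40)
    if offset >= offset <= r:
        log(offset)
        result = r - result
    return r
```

Transformed code:
def scale(offset, r, tmp, result):
    emit(offset)
    record(result)
    for idx in offset:
        tmp = r // offset
        if 10 <= offset:
            continue
    if result >= 17:
        return r
    r = result
    tmp *= offset - result
    tmp = 22
    if r >= r and r > tmp:
        r *= offset[r]
        record(17)
    else:
        print(40)
    if offset >= offset and offset <= r:
        log(offset)
        result = r - result
    return r

record(17)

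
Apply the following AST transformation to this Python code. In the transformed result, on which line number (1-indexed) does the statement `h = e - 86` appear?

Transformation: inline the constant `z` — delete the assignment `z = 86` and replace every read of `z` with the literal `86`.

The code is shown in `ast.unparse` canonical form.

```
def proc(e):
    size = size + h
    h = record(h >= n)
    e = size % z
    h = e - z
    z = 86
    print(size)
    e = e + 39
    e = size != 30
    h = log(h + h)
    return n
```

Transformed code:
def proc(e):
    size = size + h
    h = record(h >= n)
    e = size % 86
    h = e - 86
    print(size)
    e = e + 39
    e = size != 30
    h = log(h + h)
    return n

5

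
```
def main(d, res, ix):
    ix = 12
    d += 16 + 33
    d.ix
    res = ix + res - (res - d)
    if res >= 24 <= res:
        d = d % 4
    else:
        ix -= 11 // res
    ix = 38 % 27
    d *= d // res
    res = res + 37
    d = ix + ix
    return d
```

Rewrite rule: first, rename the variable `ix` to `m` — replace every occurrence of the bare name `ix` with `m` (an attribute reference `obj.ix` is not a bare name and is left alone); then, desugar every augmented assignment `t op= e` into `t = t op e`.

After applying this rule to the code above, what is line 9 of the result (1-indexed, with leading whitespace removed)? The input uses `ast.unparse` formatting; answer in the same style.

m = m - 11 // res

Transformed code:
def main(d, res, m):
    m = 12
    d = d + (16 + 33)
    d.ix
    res = m + res - (res - d)
    if res >= 24 <= res:
        d = d % 4
    else:
        m = m - 11 // res
    m = 38 % 27
    d = d * (d // res)
    res = res + 37
    d = m + m
    return d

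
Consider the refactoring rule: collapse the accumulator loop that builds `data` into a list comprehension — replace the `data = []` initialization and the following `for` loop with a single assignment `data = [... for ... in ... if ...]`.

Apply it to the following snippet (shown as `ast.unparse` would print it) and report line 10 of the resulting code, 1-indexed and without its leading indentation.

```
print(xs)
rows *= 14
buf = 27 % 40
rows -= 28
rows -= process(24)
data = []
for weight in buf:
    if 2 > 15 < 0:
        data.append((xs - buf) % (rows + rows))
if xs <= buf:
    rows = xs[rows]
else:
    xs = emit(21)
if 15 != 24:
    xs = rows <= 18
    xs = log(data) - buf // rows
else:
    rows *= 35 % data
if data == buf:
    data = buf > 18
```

Transformed code:
print(xs)
rows *= 14
buf = 27 % 40
rows -= 28
rows -= process(24)
data = [(xs - buf) % (rows + rows) for weight in buf if 2 > 15 < 0]
if xs <= buf:
    rows = xs[rows]
else:
    xs = emit(21)
if 15 != 24:
    xs = rows <= 18
    xs = log(data) - buf // rows
else:
    rows *= 35 % data
if data == buf:
    data = buf > 18

xs = emit(21)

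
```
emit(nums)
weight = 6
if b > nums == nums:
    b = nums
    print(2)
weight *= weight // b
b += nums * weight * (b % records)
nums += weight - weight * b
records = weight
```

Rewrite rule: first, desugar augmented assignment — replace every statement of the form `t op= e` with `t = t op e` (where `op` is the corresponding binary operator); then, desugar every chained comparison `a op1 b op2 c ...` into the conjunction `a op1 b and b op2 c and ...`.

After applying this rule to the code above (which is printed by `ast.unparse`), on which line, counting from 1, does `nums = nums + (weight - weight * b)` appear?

8

Transformed code:
emit(nums)
weight = 6
if b > nums and nums == nums:
    b = nums
    print(2)
weight = weight * (weight // b)
b = b + nums * weight * (b % records)
nums = nums + (weight - weight * b)
records = weight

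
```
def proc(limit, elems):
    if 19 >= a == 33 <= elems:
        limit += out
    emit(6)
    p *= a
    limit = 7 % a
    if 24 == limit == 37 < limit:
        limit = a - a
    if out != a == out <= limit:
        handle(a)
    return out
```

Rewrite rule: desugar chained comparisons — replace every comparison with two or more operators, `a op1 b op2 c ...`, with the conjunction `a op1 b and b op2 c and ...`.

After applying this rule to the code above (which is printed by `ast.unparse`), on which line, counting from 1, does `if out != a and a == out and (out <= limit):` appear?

9

Transformed code:
def proc(limit, elems):
    if 19 >= a and a == 33 and (33 <= elems):
        limit += out
    emit(6)
    p *= a
    limit = 7 % a
    if 24 == limit and limit == 37 and (37 < limit):
        limit = a - a
    if out != a and a == out and (out <= limit):
        handle(a)
    return out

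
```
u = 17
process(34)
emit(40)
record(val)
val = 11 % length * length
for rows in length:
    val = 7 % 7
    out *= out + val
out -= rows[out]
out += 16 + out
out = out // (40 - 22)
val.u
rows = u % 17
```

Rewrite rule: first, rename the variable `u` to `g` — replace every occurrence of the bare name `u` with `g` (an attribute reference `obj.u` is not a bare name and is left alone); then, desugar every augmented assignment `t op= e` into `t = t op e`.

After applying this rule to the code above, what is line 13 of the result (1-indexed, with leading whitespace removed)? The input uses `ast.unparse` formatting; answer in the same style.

Transformed code:
g = 17
process(34)
emit(40)
record(val)
val = 11 % length * length
for rows in length:
    val = 7 % 7
    out = out * (out + val)
out = out - rows[out]
out = out + (16 + out)
out = out // (40 - 22)
val.u
rows = g % 17

rows = g % 17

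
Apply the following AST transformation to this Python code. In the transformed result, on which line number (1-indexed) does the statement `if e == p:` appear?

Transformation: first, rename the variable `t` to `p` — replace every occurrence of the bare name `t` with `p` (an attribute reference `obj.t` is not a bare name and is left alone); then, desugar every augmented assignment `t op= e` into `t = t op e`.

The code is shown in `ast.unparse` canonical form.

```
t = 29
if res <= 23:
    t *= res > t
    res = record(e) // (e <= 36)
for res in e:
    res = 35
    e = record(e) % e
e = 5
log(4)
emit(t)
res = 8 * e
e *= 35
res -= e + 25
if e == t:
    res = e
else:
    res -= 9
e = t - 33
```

14

Transformed code:
p = 29
if res <= 23:
    p = p * (res > p)
    res = record(e) // (e <= 36)
for res in e:
    res = 35
    e = record(e) % e
e = 5
log(4)
emit(p)
res = 8 * e
e = e * 35
res = res - (e + 25)
if e == p:
    res = e
else:
    res = res - 9
e = p - 33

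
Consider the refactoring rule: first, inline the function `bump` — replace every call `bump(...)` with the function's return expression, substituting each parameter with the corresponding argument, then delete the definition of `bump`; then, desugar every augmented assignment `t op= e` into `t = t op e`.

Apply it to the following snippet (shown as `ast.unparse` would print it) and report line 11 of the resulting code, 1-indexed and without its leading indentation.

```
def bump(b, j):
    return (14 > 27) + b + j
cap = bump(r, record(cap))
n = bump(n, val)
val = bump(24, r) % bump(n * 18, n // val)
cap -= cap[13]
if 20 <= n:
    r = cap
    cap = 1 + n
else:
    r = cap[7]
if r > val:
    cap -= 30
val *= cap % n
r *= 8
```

Transformed code:
cap = (14 > 27) + r + record(cap)
n = (14 > 27) + n + val
val = ((14 > 27) + 24 + r) % ((14 > 27) + n * 18 + n // val)
cap = cap - cap[13]
if 20 <= n:
    r = cap
    cap = 1 + n
else:
    r = cap[7]
if r > val:
    cap = cap - 30
val = val * (cap % n)
r = r * 8

cap = cap - 30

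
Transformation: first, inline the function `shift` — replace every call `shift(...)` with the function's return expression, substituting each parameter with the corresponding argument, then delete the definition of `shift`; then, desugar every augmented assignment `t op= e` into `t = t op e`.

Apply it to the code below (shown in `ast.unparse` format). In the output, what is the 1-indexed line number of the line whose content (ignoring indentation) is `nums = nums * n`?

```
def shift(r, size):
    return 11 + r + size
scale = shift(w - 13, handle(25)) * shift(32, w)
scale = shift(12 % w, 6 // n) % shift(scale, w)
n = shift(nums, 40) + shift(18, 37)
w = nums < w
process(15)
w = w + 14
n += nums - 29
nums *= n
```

Transformed code:
scale = (11 + (w - 13) + handle(25)) * (11 + 32 + w)
scale = (11 + 12 % w + 6 // n) % (11 + scale + w)
n = 11 + nums + 40 + (11 + 18 + 37)
w = nums < w
process(15)
w = w + 14
n = n + (nums - 29)
nums = nums * n

8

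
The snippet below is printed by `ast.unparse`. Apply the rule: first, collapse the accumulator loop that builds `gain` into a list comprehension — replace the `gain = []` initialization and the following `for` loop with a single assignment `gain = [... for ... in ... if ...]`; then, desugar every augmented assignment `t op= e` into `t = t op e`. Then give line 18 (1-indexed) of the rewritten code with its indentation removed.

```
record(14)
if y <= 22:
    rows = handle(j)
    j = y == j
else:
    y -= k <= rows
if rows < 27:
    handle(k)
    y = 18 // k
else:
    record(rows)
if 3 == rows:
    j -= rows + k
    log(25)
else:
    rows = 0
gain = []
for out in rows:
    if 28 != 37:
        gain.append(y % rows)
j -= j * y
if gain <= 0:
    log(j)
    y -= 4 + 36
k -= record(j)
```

j = j - j * y

Transformed code:
record(14)
if y <= 22:
    rows = handle(j)
    j = y == j
else:
    y = y - (k <= rows)
if rows < 27:
    handle(k)
    y = 18 // k
else:
    record(rows)
if 3 == rows:
    j = j - (rows + k)
    log(25)
else:
    rows = 0
gain = [y % rows for out in rows if 28 != 37]
j = j - j * y
if gain <= 0:
    log(j)
    y = y - (4 + 36)
k = k - record(j)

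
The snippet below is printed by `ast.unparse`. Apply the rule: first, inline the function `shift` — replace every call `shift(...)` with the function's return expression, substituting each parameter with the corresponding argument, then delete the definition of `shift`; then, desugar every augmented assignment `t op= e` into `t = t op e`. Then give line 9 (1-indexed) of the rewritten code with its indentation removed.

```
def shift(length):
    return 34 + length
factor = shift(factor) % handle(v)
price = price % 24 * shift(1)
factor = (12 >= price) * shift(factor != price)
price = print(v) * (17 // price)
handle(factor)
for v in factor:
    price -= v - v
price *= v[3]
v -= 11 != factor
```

v = v - (11 != factor)

Transformed code:
factor = (34 + factor) % handle(v)
price = price % 24 * (34 + 1)
factor = (12 >= price) * (34 + (factor != price))
price = print(v) * (17 // price)
handle(factor)
for v in factor:
    price = price - (v - v)
price = price * v[3]
v = v - (11 != factor)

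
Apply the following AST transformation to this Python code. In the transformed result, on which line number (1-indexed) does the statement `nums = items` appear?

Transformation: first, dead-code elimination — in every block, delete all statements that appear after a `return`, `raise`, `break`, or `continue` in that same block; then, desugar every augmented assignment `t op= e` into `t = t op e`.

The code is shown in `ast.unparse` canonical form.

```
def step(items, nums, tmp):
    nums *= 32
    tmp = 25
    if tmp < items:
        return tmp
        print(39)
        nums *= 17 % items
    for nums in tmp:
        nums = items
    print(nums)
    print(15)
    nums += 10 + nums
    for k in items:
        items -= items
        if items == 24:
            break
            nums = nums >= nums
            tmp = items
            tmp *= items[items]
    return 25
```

Transformed code:
def step(items, nums, tmp):
    nums = nums * 32
    tmp = 25
    if tmp < items:
        return tmp
    for nums in tmp:
        nums = items
    print(nums)
    print(15)
    nums = nums + (10 + nums)
    for k in items:
        items = items - items
        if items == 24:
            break
    return 25

7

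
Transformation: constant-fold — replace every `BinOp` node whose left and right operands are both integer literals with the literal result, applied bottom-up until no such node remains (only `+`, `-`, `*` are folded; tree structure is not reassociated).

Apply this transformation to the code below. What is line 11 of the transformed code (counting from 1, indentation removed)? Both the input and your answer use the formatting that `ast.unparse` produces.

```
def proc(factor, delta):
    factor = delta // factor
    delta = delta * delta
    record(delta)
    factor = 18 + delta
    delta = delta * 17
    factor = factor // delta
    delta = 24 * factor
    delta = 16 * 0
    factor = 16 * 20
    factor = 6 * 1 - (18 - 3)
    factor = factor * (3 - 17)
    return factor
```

factor = -9

Transformed code:
def proc(factor, delta):
    factor = delta // factor
    delta = delta * delta
    record(delta)
    factor = 18 + delta
    delta = delta * 17
    factor = factor // delta
    delta = 24 * factor
    delta = 0
    factor = 320
    factor = -9
    factor = factor * -14
    return factor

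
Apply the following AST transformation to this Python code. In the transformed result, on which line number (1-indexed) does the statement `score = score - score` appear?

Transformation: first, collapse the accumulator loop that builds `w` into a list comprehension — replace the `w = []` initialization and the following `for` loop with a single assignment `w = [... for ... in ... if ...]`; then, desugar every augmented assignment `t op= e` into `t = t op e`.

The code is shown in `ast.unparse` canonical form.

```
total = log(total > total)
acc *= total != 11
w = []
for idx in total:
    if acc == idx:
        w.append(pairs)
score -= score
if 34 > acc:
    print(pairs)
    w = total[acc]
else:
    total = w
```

4

Transformed code:
total = log(total > total)
acc = acc * (total != 11)
w = [pairs for idx in total if acc == idx]
score = score - score
if 34 > acc:
    print(pairs)
    w = total[acc]
else:
    total = w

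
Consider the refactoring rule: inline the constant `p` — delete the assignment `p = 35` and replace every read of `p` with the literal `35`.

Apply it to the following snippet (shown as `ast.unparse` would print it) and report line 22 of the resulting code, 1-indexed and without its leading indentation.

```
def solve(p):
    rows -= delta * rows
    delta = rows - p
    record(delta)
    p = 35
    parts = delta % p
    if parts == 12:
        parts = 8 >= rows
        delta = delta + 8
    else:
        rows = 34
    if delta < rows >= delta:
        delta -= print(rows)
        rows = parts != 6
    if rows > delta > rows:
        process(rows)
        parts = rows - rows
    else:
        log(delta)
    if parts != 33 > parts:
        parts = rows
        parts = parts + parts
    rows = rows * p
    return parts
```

rows = rows * 35

Transformed code:
def solve(p):
    rows -= delta * rows
    delta = rows - 35
    record(delta)
    parts = delta % 35
    if parts == 12:
        parts = 8 >= rows
        delta = delta + 8
    else:
        rows = 34
    if delta < rows >= delta:
        delta -= print(rows)
        rows = parts != 6
    if rows > delta > rows:
        process(rows)
        parts = rows - rows
    else:
        log(delta)
    if parts != 33 > parts:
        parts = rows
        parts = parts + parts
    rows = rows * 35
    return parts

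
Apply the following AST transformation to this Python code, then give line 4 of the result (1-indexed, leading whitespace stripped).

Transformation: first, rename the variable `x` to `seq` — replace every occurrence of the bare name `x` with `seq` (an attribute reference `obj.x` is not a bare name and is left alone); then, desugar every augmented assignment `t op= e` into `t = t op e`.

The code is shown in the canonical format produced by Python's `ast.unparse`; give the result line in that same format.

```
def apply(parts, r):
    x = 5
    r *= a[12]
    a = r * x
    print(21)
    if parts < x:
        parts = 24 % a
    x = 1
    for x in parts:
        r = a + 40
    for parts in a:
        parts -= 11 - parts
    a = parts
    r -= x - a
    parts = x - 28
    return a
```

Transformed code:
def apply(parts, r):
    seq = 5
    r = r * a[12]
    a = r * seq
    print(21)
    if parts < seq:
        parts = 24 % a
    seq = 1
    for seq in parts:
        r = a + 40
    for parts in a:
        parts = parts - (11 - parts)
    a = parts
    r = r - (seq - a)
    parts = seq - 28
    return a

a = r * seq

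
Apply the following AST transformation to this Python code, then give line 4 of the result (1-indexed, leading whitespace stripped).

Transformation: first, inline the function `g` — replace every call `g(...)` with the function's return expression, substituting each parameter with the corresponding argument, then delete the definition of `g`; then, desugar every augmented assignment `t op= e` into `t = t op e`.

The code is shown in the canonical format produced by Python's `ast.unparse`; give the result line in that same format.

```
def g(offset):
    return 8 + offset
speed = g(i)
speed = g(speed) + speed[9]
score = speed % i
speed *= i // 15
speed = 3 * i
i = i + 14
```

Transformed code:
speed = 8 + i
speed = 8 + speed + speed[9]
score = speed % i
speed = speed * (i // 15)
speed = 3 * i
i = i + 14

speed = speed * (i // 15)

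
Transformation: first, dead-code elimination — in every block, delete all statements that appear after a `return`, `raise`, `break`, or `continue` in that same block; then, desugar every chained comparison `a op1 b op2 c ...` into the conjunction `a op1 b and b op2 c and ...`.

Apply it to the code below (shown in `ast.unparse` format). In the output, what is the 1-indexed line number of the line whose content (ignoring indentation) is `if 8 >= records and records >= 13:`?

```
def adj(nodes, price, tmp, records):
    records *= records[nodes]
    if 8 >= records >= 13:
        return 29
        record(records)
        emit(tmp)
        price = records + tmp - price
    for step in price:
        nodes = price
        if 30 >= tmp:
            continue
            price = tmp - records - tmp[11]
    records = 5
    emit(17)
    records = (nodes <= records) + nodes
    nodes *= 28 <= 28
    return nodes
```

3

Transformed code:
def adj(nodes, price, tmp, records):
    records *= records[nodes]
    if 8 >= records and records >= 13:
        return 29
    for step in price:
        nodes = price
        if 30 >= tmp:
            continue
    records = 5
    emit(17)
    records = (nodes <= records) + nodes
    nodes *= 28 <= 28
    return nodes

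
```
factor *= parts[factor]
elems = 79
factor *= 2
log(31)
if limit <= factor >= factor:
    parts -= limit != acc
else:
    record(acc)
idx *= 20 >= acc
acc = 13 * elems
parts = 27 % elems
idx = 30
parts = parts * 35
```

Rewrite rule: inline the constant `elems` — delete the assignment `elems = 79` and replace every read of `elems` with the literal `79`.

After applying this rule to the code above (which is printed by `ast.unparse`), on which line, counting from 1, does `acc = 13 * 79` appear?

9

Transformed code:
factor *= parts[factor]
factor *= 2
log(31)
if limit <= factor >= factor:
    parts -= limit != acc
else:
    record(acc)
idx *= 20 >= acc
acc = 13 * 79
parts = 27 % 79
idx = 30
parts = parts * 35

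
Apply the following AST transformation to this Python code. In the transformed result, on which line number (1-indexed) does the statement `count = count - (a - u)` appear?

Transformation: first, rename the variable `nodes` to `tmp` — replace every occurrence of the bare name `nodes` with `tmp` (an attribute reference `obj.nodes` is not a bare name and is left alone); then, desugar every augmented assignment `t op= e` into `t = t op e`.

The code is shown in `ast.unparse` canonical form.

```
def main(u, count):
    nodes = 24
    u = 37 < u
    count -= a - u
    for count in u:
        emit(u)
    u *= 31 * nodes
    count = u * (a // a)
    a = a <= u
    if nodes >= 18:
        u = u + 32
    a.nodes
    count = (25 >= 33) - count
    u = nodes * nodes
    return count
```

4

Transformed code:
def main(u, count):
    tmp = 24
    u = 37 < u
    count = count - (a - u)
    for count in u:
        emit(u)
    u = u * (31 * tmp)
    count = u * (a // a)
    a = a <= u
    if tmp >= 18:
        u = u + 32
    a.nodes
    count = (25 >= 33) - count
    u = tmp * tmp
    return count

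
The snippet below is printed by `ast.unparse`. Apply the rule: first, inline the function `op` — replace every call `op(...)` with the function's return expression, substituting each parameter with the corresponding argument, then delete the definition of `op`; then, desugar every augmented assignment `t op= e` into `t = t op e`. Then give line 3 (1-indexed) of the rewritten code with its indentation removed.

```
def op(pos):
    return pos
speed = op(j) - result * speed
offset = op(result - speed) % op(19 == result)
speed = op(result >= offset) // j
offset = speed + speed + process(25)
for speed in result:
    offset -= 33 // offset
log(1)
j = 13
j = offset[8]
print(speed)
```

Transformed code:
speed = j - result * speed
offset = (result - speed) % (19 == result)
speed = (result >= offset) // j
offset = speed + speed + process(25)
for speed in result:
    offset = offset - 33 // offset
log(1)
j = 13
j = offset[8]
print(speed)

speed = (result >= offset) // j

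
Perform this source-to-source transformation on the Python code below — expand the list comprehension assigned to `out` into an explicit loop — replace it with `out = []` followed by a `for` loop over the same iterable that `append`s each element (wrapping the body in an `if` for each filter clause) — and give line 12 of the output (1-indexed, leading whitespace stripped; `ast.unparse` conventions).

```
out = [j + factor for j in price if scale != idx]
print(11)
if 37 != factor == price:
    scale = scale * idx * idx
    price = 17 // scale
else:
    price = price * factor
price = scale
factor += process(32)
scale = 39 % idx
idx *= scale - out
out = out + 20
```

Transformed code:
out = []
for j in price:
    if scale != idx:
        out.append(j + factor)
print(11)
if 37 != factor == price:
    scale = scale * idx * idx
    price = 17 // scale
else:
    price = price * factor
price = scale
factor += process(32)
scale = 39 % idx
idx *= scale - out
out = out + 20

factor += process(32)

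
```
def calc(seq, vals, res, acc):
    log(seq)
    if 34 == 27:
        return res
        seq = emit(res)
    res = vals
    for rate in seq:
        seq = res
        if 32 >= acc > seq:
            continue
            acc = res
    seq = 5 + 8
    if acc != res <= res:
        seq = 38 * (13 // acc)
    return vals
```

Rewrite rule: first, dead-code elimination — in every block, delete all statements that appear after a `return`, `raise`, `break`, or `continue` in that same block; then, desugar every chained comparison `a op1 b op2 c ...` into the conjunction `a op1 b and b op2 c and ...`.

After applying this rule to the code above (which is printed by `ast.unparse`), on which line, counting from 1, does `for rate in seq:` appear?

6

Transformed code:
def calc(seq, vals, res, acc):
    log(seq)
    if 34 == 27:
        return res
    res = vals
    for rate in seq:
        seq = res
        if 32 >= acc and acc > seq:
            continue
    seq = 5 + 8
    if acc != res and res <= res:
        seq = 38 * (13 // acc)
    return vals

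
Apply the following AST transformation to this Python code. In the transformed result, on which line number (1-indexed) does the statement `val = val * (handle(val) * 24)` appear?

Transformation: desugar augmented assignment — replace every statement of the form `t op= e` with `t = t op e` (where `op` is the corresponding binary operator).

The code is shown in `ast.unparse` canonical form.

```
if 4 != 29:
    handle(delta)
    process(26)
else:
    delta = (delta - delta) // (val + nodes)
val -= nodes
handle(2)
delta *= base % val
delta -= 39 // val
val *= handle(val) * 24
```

10

Transformed code:
if 4 != 29:
    handle(delta)
    process(26)
else:
    delta = (delta - delta) // (val + nodes)
val = val - nodes
handle(2)
delta = delta * (base % val)
delta = delta - 39 // val
val = val * (handle(val) * 24)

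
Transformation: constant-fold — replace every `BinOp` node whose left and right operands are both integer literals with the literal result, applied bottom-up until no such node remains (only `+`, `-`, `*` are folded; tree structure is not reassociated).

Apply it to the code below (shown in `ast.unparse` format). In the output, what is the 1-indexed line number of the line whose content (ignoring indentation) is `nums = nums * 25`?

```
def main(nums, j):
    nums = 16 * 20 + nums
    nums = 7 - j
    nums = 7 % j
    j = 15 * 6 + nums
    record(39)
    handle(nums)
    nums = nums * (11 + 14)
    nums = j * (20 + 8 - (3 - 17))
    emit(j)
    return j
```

Transformed code:
def main(nums, j):
    nums = 320 + nums
    nums = 7 - j
    nums = 7 % j
    j = 90 + nums
    record(39)
    handle(nums)
    nums = nums * 25
    nums = j * 42
    emit(j)
    return j

8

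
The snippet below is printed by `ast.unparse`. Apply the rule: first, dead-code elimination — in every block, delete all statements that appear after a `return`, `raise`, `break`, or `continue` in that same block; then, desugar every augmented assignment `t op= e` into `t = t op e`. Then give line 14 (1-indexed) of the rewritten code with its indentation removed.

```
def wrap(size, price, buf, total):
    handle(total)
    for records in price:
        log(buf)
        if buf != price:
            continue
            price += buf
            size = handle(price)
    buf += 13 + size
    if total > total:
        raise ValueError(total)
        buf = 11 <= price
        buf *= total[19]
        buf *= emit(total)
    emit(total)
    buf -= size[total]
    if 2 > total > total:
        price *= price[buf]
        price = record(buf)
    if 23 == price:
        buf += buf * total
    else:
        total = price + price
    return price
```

Transformed code:
def wrap(size, price, buf, total):
    handle(total)
    for records in price:
        log(buf)
        if buf != price:
            continue
    buf = buf + (13 + size)
    if total > total:
        raise ValueError(total)
    emit(total)
    buf = buf - size[total]
    if 2 > total > total:
        price = price * price[buf]
        price = record(buf)
    if 23 == price:
        buf = buf + buf * total
    else:
        total = price + price
    return price

price = record(buf)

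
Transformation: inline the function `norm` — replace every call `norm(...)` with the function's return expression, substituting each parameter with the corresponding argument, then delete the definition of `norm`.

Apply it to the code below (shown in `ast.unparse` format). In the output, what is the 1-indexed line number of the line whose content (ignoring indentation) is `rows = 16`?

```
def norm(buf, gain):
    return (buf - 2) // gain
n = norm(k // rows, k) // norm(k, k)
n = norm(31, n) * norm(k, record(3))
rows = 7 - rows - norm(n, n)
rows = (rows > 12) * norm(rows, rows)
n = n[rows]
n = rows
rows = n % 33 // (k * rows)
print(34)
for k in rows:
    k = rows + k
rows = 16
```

11

Transformed code:
n = (k // rows - 2) // k // ((k - 2) // k)
n = (31 - 2) // n * ((k - 2) // record(3))
rows = 7 - rows - (n - 2) // n
rows = (rows > 12) * ((rows - 2) // rows)
n = n[rows]
n = rows
rows = n % 33 // (k * rows)
print(34)
for k in rows:
    k = rows + k
rows = 16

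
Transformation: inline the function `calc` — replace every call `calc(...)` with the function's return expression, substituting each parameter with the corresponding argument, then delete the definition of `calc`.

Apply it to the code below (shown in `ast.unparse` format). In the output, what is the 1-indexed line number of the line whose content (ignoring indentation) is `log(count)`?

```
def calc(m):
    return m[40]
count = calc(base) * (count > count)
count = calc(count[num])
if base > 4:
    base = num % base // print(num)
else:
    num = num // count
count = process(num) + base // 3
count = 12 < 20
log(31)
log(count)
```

Transformed code:
count = base[40] * (count > count)
count = count[num][40]
if base > 4:
    base = num % base // print(num)
else:
    num = num // count
count = process(num) + base // 3
count = 12 < 20
log(31)
log(count)

10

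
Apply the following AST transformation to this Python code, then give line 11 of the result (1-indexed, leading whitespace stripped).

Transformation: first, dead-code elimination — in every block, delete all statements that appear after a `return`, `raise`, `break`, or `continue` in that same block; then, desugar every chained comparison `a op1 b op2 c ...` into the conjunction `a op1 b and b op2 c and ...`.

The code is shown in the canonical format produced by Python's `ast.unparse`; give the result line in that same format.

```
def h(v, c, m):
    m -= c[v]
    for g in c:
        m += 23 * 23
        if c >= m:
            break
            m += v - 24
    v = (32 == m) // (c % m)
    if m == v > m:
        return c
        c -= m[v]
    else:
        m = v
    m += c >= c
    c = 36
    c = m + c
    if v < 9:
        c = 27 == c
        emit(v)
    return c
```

Transformed code:
def h(v, c, m):
    m -= c[v]
    for g in c:
        m += 23 * 23
        if c >= m:
            break
    v = (32 == m) // (c % m)
    if m == v and v > m:
        return c
    else:
        m = v
    m += c >= c
    c = 36
    c = m + c
    if v < 9:
        c = 27 == c
        emit(v)
    return c

m = v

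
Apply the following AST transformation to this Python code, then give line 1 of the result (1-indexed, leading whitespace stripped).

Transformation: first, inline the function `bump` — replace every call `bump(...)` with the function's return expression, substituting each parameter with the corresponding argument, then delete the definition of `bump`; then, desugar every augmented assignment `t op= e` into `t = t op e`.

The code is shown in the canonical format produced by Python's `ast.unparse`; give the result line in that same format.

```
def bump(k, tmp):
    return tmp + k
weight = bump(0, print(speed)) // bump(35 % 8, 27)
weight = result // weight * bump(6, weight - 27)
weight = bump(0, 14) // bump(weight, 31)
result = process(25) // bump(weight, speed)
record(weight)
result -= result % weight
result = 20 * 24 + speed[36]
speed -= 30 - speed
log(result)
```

Transformed code:
weight = (print(speed) + 0) // (27 + 35 % 8)
weight = result // weight * (weight - 27 + 6)
weight = (14 + 0) // (31 + weight)
result = process(25) // (speed + weight)
record(weight)
result = result - result % weight
result = 20 * 24 + speed[36]
speed = speed - (30 - speed)
log(result)

weight = (print(speed) + 0) // (27 + 35 % 8)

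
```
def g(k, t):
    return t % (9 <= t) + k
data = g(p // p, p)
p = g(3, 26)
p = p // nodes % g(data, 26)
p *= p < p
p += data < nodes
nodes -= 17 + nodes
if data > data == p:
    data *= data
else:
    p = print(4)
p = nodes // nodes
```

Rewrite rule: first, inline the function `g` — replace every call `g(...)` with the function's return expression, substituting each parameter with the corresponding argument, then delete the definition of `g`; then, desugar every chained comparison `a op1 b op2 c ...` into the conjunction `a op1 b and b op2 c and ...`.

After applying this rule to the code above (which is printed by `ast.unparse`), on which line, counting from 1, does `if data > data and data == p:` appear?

Transformed code:
data = p % (9 <= p) + p // p
p = 26 % (9 <= 26) + 3
p = p // nodes % (26 % (9 <= 26) + data)
p *= p < p
p += data < nodes
nodes -= 17 + nodes
if data > data and data == p:
    data *= data
else:
    p = print(4)
p = nodes // nodes

7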